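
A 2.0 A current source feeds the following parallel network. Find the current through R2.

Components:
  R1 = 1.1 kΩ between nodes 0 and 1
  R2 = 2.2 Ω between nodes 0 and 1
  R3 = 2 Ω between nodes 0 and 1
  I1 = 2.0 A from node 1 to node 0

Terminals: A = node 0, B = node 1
All resistors sit directly between nodes 0 and 1, so they are in parallel and share one voltage V; the full source current 2 A splits among them.
1/R_par = 1/1100 + 1/2.2 + 1/2 = 0.9555 S  =>  R_par = 1.047 Ω
V = I × R_par = 2 × 1.047 = 2.093 V
I_R2 = V/R2 = 2.093/2.2 = 0.9515 A

Final answer: 0.9515 A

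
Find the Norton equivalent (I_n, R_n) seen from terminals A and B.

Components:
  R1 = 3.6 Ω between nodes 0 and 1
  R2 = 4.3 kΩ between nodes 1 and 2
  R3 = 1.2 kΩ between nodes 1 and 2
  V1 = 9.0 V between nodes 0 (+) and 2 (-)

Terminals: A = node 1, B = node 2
Find the Thévenin equivalent first; then I_n = V_th/R_th and R_n = R_th.
Step 1 — V_th is the open-circuit voltage V_A - V_B (nothing connected across the terminals).
Nodal analysis, taking node 2 as the 0 V reference.
Source V1 fixes V_0 = 9 V.
KCL at each unknown node (sum of currents leaving = 0; resistances in Ω):
  Node 1: (V_1 - 9)/3.6 + (V_1 - 0)/4300 + (V_1 - 0)/1200 = 0
Collecting terms: 0.2788 × V_1 = 2.5  =>  V_1 = 8.966 V
V_th = V_1 - V_2 = 8.966 - 0 = 8.966 V
Step 2 — R_th: zero the source — replace V1 by a short circuit (node 2 merges into node 0) — and find the resistance seen between A (node 1) and B (node 0).
Reduce the network between node 1 (A) and node 0 (B) by series/parallel combination:
  Rp1 = R1 ‖ R2 ‖ R3 (parallel, all between nodes 0 and 1) = 1/(1/3.6 + 1/4300 + 1/1200) = 3.586 Ω
R_th = 3.586 Ω
I_n = V_th/R_th = 8.966/3.586 = 2.5 A, and R_n = R_th = 3.586 Ω

Final answer: I_n = 2.5 A, R_n = 3.586 Ω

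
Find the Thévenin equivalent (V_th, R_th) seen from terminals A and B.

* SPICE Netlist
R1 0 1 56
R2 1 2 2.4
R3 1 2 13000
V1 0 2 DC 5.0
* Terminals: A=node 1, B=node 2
Step 1 — V_th is the open-circuit voltage V_A - V_B (nothing connected across the terminals).
Nodal analysis, taking node 2 as the 0 V reference.
Source V1 fixes V_0 = 5 V.
KCL at each unknown node (sum of currents leaving = 0; resistances in Ω):
  Node 1: (V_1 - 5)/56 + (V_1 - 0)/2.4 + (V_1 - 0)/13000 = 0
Collecting terms: 0.4346 × V_1 = 0.08929  =>  V_1 = 0.2054 V
V_th = V_1 - V_2 = 0.2054 - 0 = 0.2054 V
Step 2 — R_th: zero the source — replace V1 by a short circuit (node 2 merges into node 0) — and find the resistance seen between A (node 1) and B (node 0).
Reduce the network between node 1 (A) and node 0 (B) by series/parallel combination:
  Rp1 = R1 ‖ R2 ‖ R3 (parallel, all between nodes 0 and 1) = 1/(1/56 + 1/2.4 + 1/13000) = 2.301 Ω
R_th = 2.301 Ω

Final answer: V_th = 0.2054 V, R_th = 2.301 Ω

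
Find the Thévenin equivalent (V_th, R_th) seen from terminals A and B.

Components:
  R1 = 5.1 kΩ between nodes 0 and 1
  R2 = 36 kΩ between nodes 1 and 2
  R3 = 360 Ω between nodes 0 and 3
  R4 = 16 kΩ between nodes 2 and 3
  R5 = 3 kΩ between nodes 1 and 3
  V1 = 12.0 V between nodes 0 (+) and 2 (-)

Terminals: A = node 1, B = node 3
Step 1 — V_th is the open-circuit voltage V_A - V_B (nothing connected across the terminals).
Nodal analysis, taking node 2 as the 0 V reference.
Source V1 fixes V_0 = 12 V.
KCL at each unknown node (sum of currents leaving = 0; resistances in Ω):
  Node 1: (V_1 - 12)/5100 + (V_1 - 0)/36000 + (V_1 - V_3)/3000 = 0
  Node 3: (V_3 - 12)/360 + (V_3 - 0)/16000 + (V_3 - V_1)/3000 = 0
Collecting terms (coefficients in siemens):
  0.0005572·V_1 - 0.0003333·V_3 = 0.002353
  0.003174·V_3 - 0.0003333·V_1 = 0.03333
Determinant D = (0.0005572)(0.003174) - (-0.0003333)(-0.0003333) = 0.000001657
V_1 = [(0.002353)(0.003174) - (-0.0003333)(0.03333)]/D = 11.21 V
V_3 = [(0.0005572)(0.03333) - (0.002353)(-0.0003333)]/D = 11.68 V
V_th = V_1 - V_3 = 11.21 - 11.68 = -0.47 V
Step 2 — R_th: zero the source — replace V1 by a short circuit (node 2 merges into node 0) — and find the resistance seen between A (node 1) and B (node 3).
Reduce the network between node 1 (A) and node 3 (B) by series/parallel combination:
  Rp1 = R1 ‖ R2 (parallel, both between nodes 0 and 1) = 1/(1/5100 + 1/36000) = 4467 Ω
  Rp2 = R3 ‖ R4 (parallel, both between nodes 0 and 3) = 1/(1/360 + 1/16000) = 352.1 Ω
  Rs1 = Rp1 + Rp2 (series, joined only at node 0) = 4467 + 352.1 = 4819 Ω
  Rp3 = R5 ‖ Rs1 (parallel, both between nodes 1 and 3) = 1/(1/3000 + 1/4819) = 1849 Ω
R_th = 1.849 kΩ

Final answer: V_th = -0.47 V, R_th = 1.849 kΩ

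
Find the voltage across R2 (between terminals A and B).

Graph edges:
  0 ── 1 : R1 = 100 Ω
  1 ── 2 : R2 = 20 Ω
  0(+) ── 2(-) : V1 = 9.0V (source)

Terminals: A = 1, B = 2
R1 and R2 are in series across V1 (node 0 → node 1 → node 2), and the output A–B is taken across R2, so this is a voltage divider.
Series current: I = V1/(R1 + R2) = 9/(100 + 20) = 9/120 = 0.075 A
V_R2 = I × R2 = V1 × R2/(R1 + R2) = 9 × 20/120 = 1.5 V

Final answer: 1.5 V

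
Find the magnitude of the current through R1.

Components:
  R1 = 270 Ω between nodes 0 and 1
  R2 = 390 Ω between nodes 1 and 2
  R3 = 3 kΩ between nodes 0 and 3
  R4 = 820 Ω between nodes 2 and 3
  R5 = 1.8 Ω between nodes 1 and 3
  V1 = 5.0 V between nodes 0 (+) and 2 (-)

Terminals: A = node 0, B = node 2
Nodal analysis, taking node 2 as the 0 V reference.
Source V1 fixes V_0 = 5 V.
KCL at each unknown node (sum of currents leaving = 0; resistances in Ω):
  Node 1: (V_1 - 5)/270 + (V_1 - 0)/390 + (V_1 - V_3)/1.8 = 0
  Node 3: (V_3 - 5)/3000 + (V_3 - 0)/820 + (V_3 - V_1)/1.8 = 0
Collecting terms (coefficients in siemens):
  0.5618·V_1 - 0.5556·V_3 = 0.01852
  0.5571·V_3 - 0.5556·V_1 = 0.001667
Determinant D = (0.5618)(0.5571) - (-0.5556)(-0.5556) = 0.004355
V_1 = [(0.01852)(0.5571) - (-0.5556)(0.001667)]/D = 2.582 V
V_3 = [(0.5618)(0.001667) - (0.01852)(-0.5556)]/D = 2.578 V
I_R1 = (V_0 - V_1)/R1 = (5 - 2.582)/270 = 0.008956 A
|I_R1| = 0.008956 A

Final answer: |I_R1| = 0.008956 A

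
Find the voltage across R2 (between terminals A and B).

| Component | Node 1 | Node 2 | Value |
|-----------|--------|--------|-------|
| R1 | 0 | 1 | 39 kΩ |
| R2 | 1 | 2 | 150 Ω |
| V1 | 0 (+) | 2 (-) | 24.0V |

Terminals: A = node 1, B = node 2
R1 and R2 are in series across V1 (node 0 → node 1 → node 2), and the output A–B is taken across R2, so this is a voltage divider.
Series current: I = V1/(R1 + R2) = 24/(39000 + 150) = 24/39150 = 0.000613 A
V_R2 = I × R2 = V1 × R2/(R1 + R2) = 24 × 150/39150 = 0.09195 V

Final answer: 0.09195 V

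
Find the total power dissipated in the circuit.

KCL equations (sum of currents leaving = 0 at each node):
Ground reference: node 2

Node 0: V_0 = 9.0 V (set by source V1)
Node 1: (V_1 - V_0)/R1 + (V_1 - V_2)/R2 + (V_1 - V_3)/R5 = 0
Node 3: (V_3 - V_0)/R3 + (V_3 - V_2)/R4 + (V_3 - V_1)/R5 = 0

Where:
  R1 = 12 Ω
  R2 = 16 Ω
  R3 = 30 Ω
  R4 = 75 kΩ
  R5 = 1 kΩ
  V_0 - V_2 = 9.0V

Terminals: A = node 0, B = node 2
Nodal analysis, taking node 2 as the 0 V reference.
Source V1 fixes V_0 = 9 V.
KCL at each unknown node (sum of currents leaving = 0; resistances in Ω):
  Node 1: (V_1 - 9)/12 + (V_1 - 0)/16 + (V_1 - V_3)/1000 = 0
  Node 3: (V_3 - 9)/30 + (V_3 - 0)/75000 + (V_3 - V_1)/1000 = 0
Collecting terms (coefficients in siemens):
  0.1468·V_1 - 0.001·V_3 = 0.75
  0.03435·V_3 - 0.001·V_1 = 0.3
Determinant D = (0.1468)(0.03435) - (-0.001)(-0.001) = 0.005042
V_1 = [(0.75)(0.03435) - (-0.001)(0.3)]/D = 5.168 V
V_3 = [(0.1468)(0.3) - (0.75)(-0.001)]/D = 8.885 V
Power in each resistor, P = (ΔV)²/R:
  P_R1 = (9 - 5.168)²/12 = 1.223 W
  P_R2 = (5.168 - 0)²/16 = 1.669 W
  P_R3 = (9 - 8.885)²/30 = 0.0004412 W
  P_R4 = (0 - 8.885)²/75000 = 0.001053 W
  P_R5 = (5.168 - 8.885)²/1000 = 0.01381 W
P_total = P_R1 + P_R2 + P_R3 + P_R4 + P_R5 = 2.908 W

Final answer: 2.908 W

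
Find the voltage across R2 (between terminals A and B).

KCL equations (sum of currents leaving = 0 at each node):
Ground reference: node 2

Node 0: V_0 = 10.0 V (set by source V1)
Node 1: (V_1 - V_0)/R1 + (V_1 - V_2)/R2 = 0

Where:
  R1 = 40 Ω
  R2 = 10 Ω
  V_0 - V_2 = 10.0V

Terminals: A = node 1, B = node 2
R1 and R2 are in series across V1 (node 0 → node 1 → node 2), and the output A–B is taken across R2, so this is a voltage divider.
Series current: I = V1/(R1 + R2) = 10/(40 + 10) = 10/50 = 0.2 A
V_R2 = I × R2 = V1 × R2/(R1 + R2) = 10 × 10/50 = 2 V

Final answer: 2 V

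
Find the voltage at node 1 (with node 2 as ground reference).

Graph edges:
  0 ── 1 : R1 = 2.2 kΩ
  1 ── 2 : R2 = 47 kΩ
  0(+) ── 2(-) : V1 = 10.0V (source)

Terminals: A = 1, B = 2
Nodal analysis, taking node 2 as the 0 V reference.
Source V1 fixes V_0 = 10 V.
KCL at each unknown node (sum of currents leaving = 0; resistances in Ω):
  Node 1: (V_1 - 10)/2200 + (V_1 - 0)/47000 = 0
Collecting terms: 0.0004758 × V_1 = 0.004545  =>  V_1 = 9.553 V
The requested potential is V_1 = 9.553 V.

Final answer: V_1 = 9.553 V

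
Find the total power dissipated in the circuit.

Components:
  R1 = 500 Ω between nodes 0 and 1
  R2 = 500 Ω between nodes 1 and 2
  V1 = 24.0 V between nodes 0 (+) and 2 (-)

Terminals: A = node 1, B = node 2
Nodal analysis, taking node 2 as the 0 V reference.
Source V1 fixes V_0 = 24 V.
KCL at each unknown node (sum of currents leaving = 0; resistances in Ω):
  Node 1: (V_1 - 24)/500 + (V_1 - 0)/500 = 0
Collecting terms: 0.004 × V_1 = 0.048  =>  V_1 = 12 V
Power in each resistor, P = (ΔV)²/R:
  P_R1 = (24 - 12)²/500 = 0.288 W
  P_R2 = (12 - 0)²/500 = 0.288 W
P_total = P_R1 + P_R2 = 0.576 W

Final answer: 0.576 W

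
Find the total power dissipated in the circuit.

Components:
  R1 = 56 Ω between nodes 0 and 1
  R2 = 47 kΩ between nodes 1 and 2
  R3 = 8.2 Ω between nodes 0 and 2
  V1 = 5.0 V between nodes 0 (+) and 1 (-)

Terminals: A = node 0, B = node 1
Nodal analysis, taking node 1 as the 0 V reference.
Source V1 fixes V_0 = 5 V.
KCL at each unknown node (sum of currents leaving = 0; resistances in Ω):
  Node 2: (V_2 - 0)/47000 + (V_2 - 5)/8.2 = 0
Collecting terms: 0.122 × V_2 = 0.6098  =>  V_2 = 4.999 V
Power in each resistor, P = (ΔV)²/R:
  P_R1 = (5 - 0)²/56 = 0.4464 W
  P_R2 = (0 - 4.999)²/47000 = 0.0005317 W
  P_R3 = (5 - 4.999)²/8.2 = 0.00000009277 W
P_total = P_R1 + P_R2 + P_R3 = 0.447 W

Final answer: 0.447 W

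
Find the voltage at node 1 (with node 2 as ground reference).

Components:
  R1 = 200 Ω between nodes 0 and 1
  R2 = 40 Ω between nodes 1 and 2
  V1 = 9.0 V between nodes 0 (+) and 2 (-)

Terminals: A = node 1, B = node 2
Nodal analysis, taking node 2 as the 0 V reference.
Source V1 fixes V_0 = 9 V.
KCL at each unknown node (sum of currents leaving = 0; resistances in Ω):
  Node 1: (V_1 - 9)/200 + (V_1 - 0)/40 = 0
Collecting terms: 0.03 × V_1 = 0.045  =>  V_1 = 1.5 V
The requested potential is V_1 = 1.5 V.

Final answer: V_1 = 1.5 V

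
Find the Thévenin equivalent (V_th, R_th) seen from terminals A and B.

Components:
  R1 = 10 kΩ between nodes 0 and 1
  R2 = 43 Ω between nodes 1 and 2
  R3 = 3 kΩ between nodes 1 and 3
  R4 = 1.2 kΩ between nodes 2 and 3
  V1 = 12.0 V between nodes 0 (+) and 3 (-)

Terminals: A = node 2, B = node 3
Step 1 — V_th is the open-circuit voltage V_A - V_B (nothing connected across the terminals).
Nodal analysis, taking node 3 as the 0 V reference.
Source V1 fixes V_0 = 12 V.
KCL at each unknown node (sum of currents leaving = 0; resistances in Ω):
  Node 1: (V_1 - 12)/10000 + (V_1 - V_2)/43 + (V_1 - 0)/3000 = 0
  Node 2: (V_2 - V_1)/43 + (V_2 - 0)/1200 = 0
Collecting terms (coefficients in siemens):
  0.02369·V_1 - 0.02326·V_2 = 0.0012
  0.02409·V_2 - 0.02326·V_1 = 0
Determinant D = (0.02369)(0.02409) - (-0.02326)(-0.02326) = 0.00002982
V_1 = [(0.0012)(0.02409) - (-0.02326)(0)]/D = 0.9694 V
V_2 = [(0.02369)(0) - (0.0012)(-0.02326)]/D = 0.9359 V
V_th = V_2 - V_3 = 0.9359 - 0 = 0.9359 V
Step 2 — R_th: zero the source — replace V1 by a short circuit (node 3 merges into node 0) — and find the resistance seen between A (node 2) and B (node 0).
Reduce the network between node 2 (A) and node 0 (B) by series/parallel combination:
  Rp1 = R1 ‖ R3 (parallel, both between nodes 0 and 1) = 1/(1/10000 + 1/3000) = 2308 Ω
  Rs1 = R2 + Rp1 (series, joined only at node 1) = 43 + 2308 = 2351 Ω
  Rp2 = R4 ‖ Rs1 (parallel, both between nodes 0 and 2) = 1/(1/1200 + 1/2351) = 794.4 Ω
R_th = 794.4 Ω

Final answer: V_th = 0.9359 V, R_th = 794.4 Ω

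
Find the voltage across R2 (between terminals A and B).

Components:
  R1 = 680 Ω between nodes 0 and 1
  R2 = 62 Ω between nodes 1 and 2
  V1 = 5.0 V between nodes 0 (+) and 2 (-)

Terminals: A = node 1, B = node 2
R1 and R2 are in series across V1 (node 0 → node 1 → node 2), and the output A–B is taken across R2, so this is a voltage divider.
Series current: I = V1/(R1 + R2) = 5/(680 + 62) = 5/742 = 0.006739 A
V_R2 = I × R2 = V1 × R2/(R1 + R2) = 5 × 62/742 = 0.4178 V

Final answer: 0.4178 V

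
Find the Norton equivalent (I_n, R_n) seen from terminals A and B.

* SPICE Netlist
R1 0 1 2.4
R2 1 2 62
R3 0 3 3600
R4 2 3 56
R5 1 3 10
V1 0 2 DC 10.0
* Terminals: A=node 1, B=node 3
Find the Thévenin equivalent first; then I_n = V_th/R_th and R_n = R_th.
Step 1 — V_th is the open-circuit voltage V_A - V_B (nothing connected across the terminals).
Nodal analysis, taking node 2 as the 0 V reference.
Source V1 fixes V_0 = 10 V.
KCL at each unknown node (sum of currents leaving = 0; resistances in Ω):
  Node 1: (V_1 - 10)/2.4 + (V_1 - 0)/62 + (V_1 - V_3)/10 = 0
  Node 3: (V_3 - 10)/3600 + (V_3 - 0)/56 + (V_3 - V_1)/10 = 0
Collecting terms (coefficients in siemens):
  0.5328·V_1 - 0.1·V_3 = 4.167
  0.1181·V_3 - 0.1·V_1 = 0.002778
Determinant D = (0.5328)(0.1181) - (-0.1)(-0.1) = 0.05294
V_1 = [(4.167)(0.1181) - (-0.1)(0.002778)]/D = 9.303 V
V_3 = [(0.5328)(0.002778) - (4.167)(-0.1)]/D = 7.898 V
V_th = V_1 - V_3 = 9.303 - 7.898 = 1.405 V
Step 2 — R_th: zero the source — replace V1 by a short circuit (node 2 merges into node 0) — and find the resistance seen between A (node 1) and B (node 3).
Reduce the network between node 1 (A) and node 3 (B) by series/parallel combination:
  Rp1 = R1 ‖ R2 (parallel, both between nodes 0 and 1) = 1/(1/2.4 + 1/62) = 2.311 Ω
  Rp2 = R3 ‖ R4 (parallel, both between nodes 0 and 3) = 1/(1/3600 + 1/56) = 55.14 Ω
  Rs1 = Rp1 + Rp2 (series, joined only at node 0) = 2.311 + 55.14 = 57.45 Ω
  Rp3 = R5 ‖ Rs1 (parallel, both between nodes 1 and 3) = 1/(1/10 + 1/57.45) = 8.517 Ω
R_th = 8.517 Ω
I_n = V_th/R_th = 1.405/8.517 = 0.1649 A, and R_n = R_th = 8.517 Ω

Final answer: I_n = 0.1649 A, R_n = 8.517 Ω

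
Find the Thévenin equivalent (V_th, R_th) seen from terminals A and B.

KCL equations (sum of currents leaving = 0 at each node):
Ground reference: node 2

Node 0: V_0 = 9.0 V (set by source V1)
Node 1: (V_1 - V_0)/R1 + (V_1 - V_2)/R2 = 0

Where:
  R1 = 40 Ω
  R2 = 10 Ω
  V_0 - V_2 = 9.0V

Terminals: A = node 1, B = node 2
Step 1 — V_th is the open-circuit voltage V_A - V_B (nothing connected across the terminals).
Nodal analysis, taking node 2 as the 0 V reference.
Source V1 fixes V_0 = 9 V.
KCL at each unknown node (sum of currents leaving = 0; resistances in Ω):
  Node 1: (V_1 - 9)/40 + (V_1 - 0)/10 = 0
Collecting terms: 0.125 × V_1 = 0.225  =>  V_1 = 1.8 V
V_th = V_1 - V_2 = 1.8 - 0 = 1.8 V
Step 2 — R_th: zero the source — replace V1 by a short circuit (node 2 merges into node 0) — and find the resistance seen between A (node 1) and B (node 0).
Reduce the network between node 1 (A) and node 0 (B) by series/parallel combination:
  Rp1 = R1 ‖ R2 (parallel, both between nodes 0 and 1) = 1/(1/40 + 1/10) = 8 Ω
R_th = 8 Ω

Final answer: V_th = 1.8 V, R_th = 8 Ω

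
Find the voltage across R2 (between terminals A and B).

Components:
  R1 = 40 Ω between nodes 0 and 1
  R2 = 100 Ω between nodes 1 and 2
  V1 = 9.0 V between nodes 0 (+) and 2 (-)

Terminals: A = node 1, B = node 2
R1 and R2 are in series across V1 (node 0 → node 1 → node 2), and the output A–B is taken across R2, so this is a voltage divider.
Series current: I = V1/(R1 + R2) = 9/(40 + 100) = 9/140 = 0.06429 A
V_R2 = I × R2 = V1 × R2/(R1 + R2) = 9 × 100/140 = 6.429 V

Final answer: 6.429 V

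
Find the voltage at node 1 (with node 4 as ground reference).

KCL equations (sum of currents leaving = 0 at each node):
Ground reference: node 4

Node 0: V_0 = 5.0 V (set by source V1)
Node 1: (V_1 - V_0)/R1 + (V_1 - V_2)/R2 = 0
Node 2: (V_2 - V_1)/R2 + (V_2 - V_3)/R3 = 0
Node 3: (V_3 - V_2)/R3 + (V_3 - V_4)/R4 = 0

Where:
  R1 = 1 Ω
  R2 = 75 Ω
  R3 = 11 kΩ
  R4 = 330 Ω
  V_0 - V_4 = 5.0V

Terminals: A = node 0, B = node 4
Nodal analysis, taking node 4 as the 0 V reference.
Source V1 fixes V_0 = 5 V.
KCL at each unknown node (sum of currents leaving = 0; resistances in Ω):
  Node 1: (V_1 - 5)/1 + (V_1 - V_2)/75 = 0
  Node 2: (V_2 - V_1)/75 + (V_2 - V_3)/11000 = 0
  Node 3: (V_3 - V_2)/11000 + (V_3 - 0)/330 = 0
Collecting terms (coefficients in siemens):
  1.013·V_1 - 0.01333·V_2 = 5
  0.01342·V_2 - 0.01333·V_1 - 0.00009091·V_3 = 0
  0.003121·V_3 - 0.00009091·V_2 = 0
Solving these 3 simultaneous equations (Gaussian elimination) gives:
  V_1 = 5 V, V_2 = 4.967 V, V_3 = 0.1447 V
The requested potential is V_1 = 5 V.

Final answer: V_1 = 5 V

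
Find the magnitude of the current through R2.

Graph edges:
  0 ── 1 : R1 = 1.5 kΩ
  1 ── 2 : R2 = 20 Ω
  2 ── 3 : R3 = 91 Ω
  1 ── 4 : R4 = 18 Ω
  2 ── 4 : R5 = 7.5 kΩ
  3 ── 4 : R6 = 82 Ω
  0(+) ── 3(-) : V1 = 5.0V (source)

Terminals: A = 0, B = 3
Nodal analysis, taking node 3 as the 0 V reference.
Source V1 fixes V_0 = 5 V.
KCL at each unknown node (sum of currents leaving = 0; resistances in Ω):
  Node 1: (V_1 - 5)/1500 + (V_1 - V_2)/20 + (V_1 - V_4)/18 = 0
  Node 2: (V_2 - V_1)/20 + (V_2 - 0)/91 + (V_2 - V_4)/7500 = 0
  Node 4: (V_4 - V_1)/18 + (V_4 - V_2)/7500 + (V_4 - 0)/82 = 0
Collecting terms (coefficients in siemens):
  0.1062·V_1 - 0.05·V_2 - 0.05556·V_4 = 0.003333
  0.06112·V_2 - 0.05·V_1 - 0.0001333·V_4 = 0
  0.06788·V_4 - 0.05556·V_1 - 0.0001333·V_2 = 0
Solving these 3 simultaneous equations (Gaussian elimination) gives:
  V_1 = 0.1694 V, V_2 = 0.1389 V, V_4 = 0.1389 V
I_R2 = (V_1 - V_2)/R2 = (0.1694 - 0.1389)/20 = 0.001526 A
|I_R2| = 0.001526 A

Final answer: |I_R2| = 0.001526 A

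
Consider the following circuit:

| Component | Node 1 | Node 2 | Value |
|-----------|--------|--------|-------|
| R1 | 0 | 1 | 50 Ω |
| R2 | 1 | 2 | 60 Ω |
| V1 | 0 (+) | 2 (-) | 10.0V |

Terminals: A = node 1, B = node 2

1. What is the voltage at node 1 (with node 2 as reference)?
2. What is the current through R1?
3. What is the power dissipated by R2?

Nodal analysis, taking node 2 as the 0 V reference.
Source V1 fixes V_0 = 10 V.
KCL at each unknown node (sum of currents leaving = 0; resistances in Ω):
  Node 1: (V_1 - 10)/50 + (V_1 - 0)/60 = 0
Collecting terms: 0.03667 × V_1 = 0.2  =>  V_1 = 5.455 V
Part 1:
  Read off the nodal solution: V_1 = 5.455 V
Part 2:
  I_R1 = (V_0 - V_1)/R1 = (10 - 5.455)/50 = 0.09091 A
  Magnitude: I_R1 = 0.09091 A
Part 3:
  I_R2 = (V_1 - V_2)/R2 = (5.455 - 0)/60 = 0.09091 A
  P_R2 = I_R2² × R2 = (0.09091)² × 60 = 0.4959 W

Final answers:
1. V_1 = 5.455 V
2. I_R1 = 0.09091 A
3. P_R2 = 0.4959 W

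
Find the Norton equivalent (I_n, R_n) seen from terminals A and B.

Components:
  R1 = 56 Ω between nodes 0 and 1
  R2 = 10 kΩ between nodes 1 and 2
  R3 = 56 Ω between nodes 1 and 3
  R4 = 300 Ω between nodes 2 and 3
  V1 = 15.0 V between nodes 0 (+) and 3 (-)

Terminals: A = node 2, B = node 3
Find the Thévenin equivalent first; then I_n = V_th/R_th and R_n = R_th.
Step 1 — V_th is the open-circuit voltage V_A - V_B (nothing connected across the terminals).
Nodal analysis, taking node 3 as the 0 V reference.
Source V1 fixes V_0 = 15 V.
KCL at each unknown node (sum of currents leaving = 0; resistances in Ω):
  Node 1: (V_1 - 15)/56 + (V_1 - V_2)/10000 + (V_1 - 0)/56 = 0
  Node 2: (V_2 - V_1)/10000 + (V_2 - 0)/300 = 0
Collecting terms (coefficients in siemens):
  0.03581·V_1 - 0.0001·V_2 = 0.2679
  0.003433·V_2 - 0.0001·V_1 = 0
Determinant D = (0.03581)(0.003433) - (-0.0001)(-0.0001) = 0.000123
V_1 = [(0.2679)(0.003433) - (-0.0001)(0)]/D = 7.48 V
V_2 = [(0.03581)(0) - (0.2679)(-0.0001)]/D = 0.2179 V
V_th = V_2 - V_3 = 0.2179 - 0 = 0.2179 V
Step 2 — R_th: zero the source — replace V1 by a short circuit (node 3 merges into node 0) — and find the resistance seen between A (node 2) and B (node 0).
Reduce the network between node 2 (A) and node 0 (B) by series/parallel combination:
  Rp1 = R1 ‖ R3 (parallel, both between nodes 0 and 1) = 1/(1/56 + 1/56) = 28 Ω
  Rs1 = R2 + Rp1 (series, joined only at node 1) = 10000 + 28 = 10030 Ω
  Rp2 = R4 ‖ Rs1 (parallel, both between nodes 0 and 2) = 1/(1/300 + 1/10030) = 291.3 Ω
R_th = 291.3 Ω
I_n = V_th/R_th = 0.2179/291.3 = 0.0007479 A, and R_n = R_th = 291.3 Ω

Final answer: I_n = 0.0007479 A, R_n = 291.3 Ω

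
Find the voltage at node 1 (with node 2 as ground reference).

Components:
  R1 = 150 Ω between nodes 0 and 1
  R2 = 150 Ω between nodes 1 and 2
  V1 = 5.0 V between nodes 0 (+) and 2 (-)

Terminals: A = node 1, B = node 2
Nodal analysis, taking node 2 as the 0 V reference.
Source V1 fixes V_0 = 5 V.
KCL at each unknown node (sum of currents leaving = 0; resistances in Ω):
  Node 1: (V_1 - 5)/150 + (V_1 - 0)/150 = 0
Collecting terms: 0.01333 × V_1 = 0.03333  =>  V_1 = 2.5 V
The requested potential is V_1 = 2.5 V.

Final answer: V_1 = 2.5 V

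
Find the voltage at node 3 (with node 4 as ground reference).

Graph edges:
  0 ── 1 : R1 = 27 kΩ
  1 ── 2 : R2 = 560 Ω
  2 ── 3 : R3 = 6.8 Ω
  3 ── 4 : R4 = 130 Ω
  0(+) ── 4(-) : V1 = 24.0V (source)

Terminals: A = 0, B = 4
Nodal analysis, taking node 4 as the 0 V reference.
Source V1 fixes V_0 = 24 V.
KCL at each unknown node (sum of currents leaving = 0; resistances in Ω):
  Node 1: (V_1 - 24)/27000 + (V_1 - V_2)/560 = 0
  Node 2: (V_2 - V_1)/560 + (V_2 - V_3)/6.8 = 0
  Node 3: (V_3 - V_2)/6.8 + (V_3 - 0)/130 = 0
Collecting terms (coefficients in siemens):
  0.001823·V_1 - 0.001786·V_2 = 0.0008889
  0.1488·V_2 - 0.001786·V_1 - 0.1471·V_3 = 0
  0.1548·V_3 - 0.1471·V_2 = 0
Solving these 3 simultaneous equations (Gaussian elimination) gives:
  V_1 = 0.6038 V, V_2 = 0.1185 V, V_3 = 0.1126 V
The requested potential is V_3 = 0.1126 V.

Final answer: V_3 = 0.1126 V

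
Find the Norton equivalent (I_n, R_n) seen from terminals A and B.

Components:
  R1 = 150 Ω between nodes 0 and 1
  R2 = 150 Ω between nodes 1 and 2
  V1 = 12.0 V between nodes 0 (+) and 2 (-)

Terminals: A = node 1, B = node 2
Find the Thévenin equivalent first; then I_n = V_th/R_th and R_n = R_th.
Step 1 — V_th is the open-circuit voltage V_A - V_B (nothing connected across the terminals).
Nodal analysis, taking node 2 as the 0 V reference.
Source V1 fixes V_0 = 12 V.
KCL at each unknown node (sum of currents leaving = 0; resistances in Ω):
  Node 1: (V_1 - 12)/150 + (V_1 - 0)/150 = 0
Collecting terms: 0.01333 × V_1 = 0.08  =>  V_1 = 6 V
V_th = V_1 - V_2 = 6 - 0 = 6 V
Step 2 — R_th: zero the source — replace V1 by a short circuit (node 2 merges into node 0) — and find the resistance seen between A (node 1) and B (node 0).
Reduce the network between node 1 (A) and node 0 (B) by series/parallel combination:
  Rp1 = R1 ‖ R2 (parallel, both between nodes 0 and 1) = 1/(1/150 + 1/150) = 75 Ω
R_th = 75 Ω
I_n = V_th/R_th = 6/75 = 0.08 A, and R_n = R_th = 75 Ω

Final answer: I_n = 0.08 A, R_n = 75 Ω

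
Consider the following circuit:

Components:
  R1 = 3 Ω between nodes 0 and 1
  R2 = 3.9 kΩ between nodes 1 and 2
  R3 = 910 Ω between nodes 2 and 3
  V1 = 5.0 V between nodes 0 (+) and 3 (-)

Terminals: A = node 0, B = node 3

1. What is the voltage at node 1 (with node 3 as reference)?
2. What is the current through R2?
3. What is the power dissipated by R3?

Nodal analysis, taking node 3 as the 0 V reference.
Source V1 fixes V_0 = 5 V.
KCL at each unknown node (sum of currents leaving = 0; resistances in Ω):
  Node 1: (V_1 - 5)/3 + (V_1 - V_2)/3900 = 0
  Node 2: (V_2 - V_1)/3900 + (V_2 - 0)/910 = 0
Collecting terms (coefficients in siemens):
  0.3336·V_1 - 0.0002564·V_2 = 1.667
  0.001355·V_2 - 0.0002564·V_1 = 0
Determinant D = (0.3336)(0.001355) - (-0.0002564)(-0.0002564) = 0.0004521
V_1 = [(1.667)(0.001355) - (-0.0002564)(0)]/D = 4.997 V
V_2 = [(0.3336)(0) - (1.667)(-0.0002564)]/D = 0.9454 V
Part 1:
  Read off the nodal solution: V_1 = 4.997 V
Part 2:
  I_R2 = (V_1 - V_2)/R2 = (4.997 - 0.9454)/3900 = 0.001039 A
  Magnitude: I_R2 = 0.001039 A
Part 3:
  I_R3 = (V_2 - V_3)/R3 = (0.9454 - 0)/910 = 0.001039 A
  P_R3 = I_R3² × R3 = (0.001039)² × 910 = 0.0009821 W

Final answers:
1. V_1 = 4.997 V
2. I_R2 = 0.001039 A
3. P_R3 = 0.0009821 W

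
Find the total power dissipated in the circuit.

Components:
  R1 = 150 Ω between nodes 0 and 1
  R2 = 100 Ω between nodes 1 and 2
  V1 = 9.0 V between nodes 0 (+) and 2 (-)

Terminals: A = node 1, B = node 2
Nodal analysis, taking node 2 as the 0 V reference.
Source V1 fixes V_0 = 9 V.
KCL at each unknown node (sum of currents leaving = 0; resistances in Ω):
  Node 1: (V_1 - 9)/150 + (V_1 - 0)/100 = 0
Collecting terms: 0.01667 × V_1 = 0.06  =>  V_1 = 3.6 V
Power in each resistor, P = (ΔV)²/R:
  P_R1 = (9 - 3.6)²/150 = 0.1944 W
  P_R2 = (3.6 - 0)²/100 = 0.1296 W
P_total = P_R1 + P_R2 = 0.324 W

Final answer: 0.324 W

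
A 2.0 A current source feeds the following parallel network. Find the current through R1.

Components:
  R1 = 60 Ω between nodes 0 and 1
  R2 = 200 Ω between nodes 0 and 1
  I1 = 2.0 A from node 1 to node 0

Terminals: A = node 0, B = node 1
All resistors sit directly between nodes 0 and 1, so they are in parallel and share one voltage V; the full source current 2 A splits among them.
1/R_par = 1/60 + 1/200 = 0.02167 S  =>  R_par = 46.15 Ω
V = I × R_par = 2 × 46.15 = 92.31 V
I_R1 = V/R1 = 92.31/60 = 1.538 A

Final answer: 1.538 A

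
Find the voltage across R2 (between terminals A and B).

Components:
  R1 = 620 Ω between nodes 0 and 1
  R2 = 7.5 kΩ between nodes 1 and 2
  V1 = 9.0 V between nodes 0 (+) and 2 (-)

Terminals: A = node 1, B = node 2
R1 and R2 are in series across V1 (node 0 → node 1 → node 2), and the output A–B is taken across R2, so this is a voltage divider.
Series current: I = V1/(R1 + R2) = 9/(620 + 7500) = 9/8120 = 0.001108 A
V_R2 = I × R2 = V1 × R2/(R1 + R2) = 9 × 7500/8120 = 8.313 V

Final answer: 8.313 V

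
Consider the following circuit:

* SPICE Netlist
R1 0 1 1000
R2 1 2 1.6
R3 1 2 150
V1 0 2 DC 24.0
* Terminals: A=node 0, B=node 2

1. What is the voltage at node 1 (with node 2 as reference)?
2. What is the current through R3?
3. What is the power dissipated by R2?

Nodal analysis, taking node 2 as the 0 V reference.
Source V1 fixes V_0 = 24 V.
KCL at each unknown node (sum of currents leaving = 0; resistances in Ω):
  Node 1: (V_1 - 24)/1000 + (V_1 - 0)/1.6 + (V_1 - 0)/150 = 0
Collecting terms: 0.6327 × V_1 = 0.024  =>  V_1 = 0.03793 V
Part 1:
  Read off the nodal solution: V_1 = 0.03793 V
Part 2:
  I_R3 = (V_1 - V_2)/R3 = (0.03793 - 0)/150 = 0.0002529 A
  Magnitude: I_R3 = 0.0002529 A
Part 3:
  I_R2 = (V_1 - V_2)/R2 = (0.03793 - 0)/1.6 = 0.02371 A
  P_R2 = I_R2² × R2 = (0.02371)² × 1.6 = 0.0008994 W

Final answers:
1. V_1 = 0.03793 V
2. I_R3 = 0.0002529 A
3. P_R2 = 0.0008994 W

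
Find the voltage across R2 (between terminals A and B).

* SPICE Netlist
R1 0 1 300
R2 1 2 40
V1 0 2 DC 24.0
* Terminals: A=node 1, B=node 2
R1 and R2 are in series across V1 (node 0 → node 1 → node 2), and the output A–B is taken across R2, so this is a voltage divider.
Series current: I = V1/(R1 + R2) = 24/(300 + 40) = 24/340 = 0.07059 A
V_R2 = I × R2 = V1 × R2/(R1 + R2) = 24 × 40/340 = 2.824 V

Final answer: 2.824 V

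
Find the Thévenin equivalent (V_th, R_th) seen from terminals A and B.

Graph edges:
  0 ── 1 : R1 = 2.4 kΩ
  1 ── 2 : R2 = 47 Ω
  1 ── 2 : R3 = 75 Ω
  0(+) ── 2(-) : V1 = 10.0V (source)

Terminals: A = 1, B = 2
Step 1 — V_th is the open-circuit voltage V_A - V_B (nothing connected across the terminals).
Nodal analysis, taking node 2 as the 0 V reference.
Source V1 fixes V_0 = 10 V.
KCL at each unknown node (sum of currents leaving = 0; resistances in Ω):
  Node 1: (V_1 - 10)/2400 + (V_1 - 0)/47 + (V_1 - 0)/75 = 0
Collecting terms: 0.03503 × V_1 = 0.004167  =>  V_1 = 0.119 V
V_th = V_1 - V_2 = 0.119 - 0 = 0.119 V
Step 2 — R_th: zero the source — replace V1 by a short circuit (node 2 merges into node 0) — and find the resistance seen between A (node 1) and B (node 0).
Reduce the network between node 1 (A) and node 0 (B) by series/parallel combination:
  Rp1 = R1 ‖ R2 ‖ R3 (parallel, all between nodes 0 and 1) = 1/(1/2400 + 1/47 + 1/75) = 28.55 Ω
R_th = 28.55 Ω

Final answer: V_th = 0.119 V, R_th = 28.55 Ω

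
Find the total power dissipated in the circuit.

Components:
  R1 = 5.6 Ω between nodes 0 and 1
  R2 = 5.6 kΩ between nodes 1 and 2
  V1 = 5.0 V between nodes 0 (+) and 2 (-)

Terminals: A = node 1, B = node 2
Nodal analysis, taking node 2 as the 0 V reference.
Source V1 fixes V_0 = 5 V.
KCL at each unknown node (sum of currents leaving = 0; resistances in Ω):
  Node 1: (V_1 - 5)/5.6 + (V_1 - 0)/5600 = 0
Collecting terms: 0.1787 × V_1 = 0.8929  =>  V_1 = 4.995 V
Power in each resistor, P = (ΔV)²/R:
  P_R1 = (5 - 4.995)²/5.6 = 0.000004455 W
  P_R2 = (4.995 - 0)²/5600 = 0.004455 W
P_total = P_R1 + P_R2 = 0.00446 W

Final answer: 0.00446 W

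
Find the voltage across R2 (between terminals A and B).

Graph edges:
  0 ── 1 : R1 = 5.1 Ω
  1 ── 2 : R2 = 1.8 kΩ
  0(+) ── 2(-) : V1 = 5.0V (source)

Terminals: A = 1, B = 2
R1 and R2 are in series across V1 (node 0 → node 1 → node 2), and the output A–B is taken across R2, so this is a voltage divider.
Series current: I = V1/(R1 + R2) = 5/(5.1 + 1800) = 5/1805 = 0.00277 A
V_R2 = I × R2 = V1 × R2/(R1 + R2) = 5 × 1800/1805 = 4.986 V

Final answer: 4.986 V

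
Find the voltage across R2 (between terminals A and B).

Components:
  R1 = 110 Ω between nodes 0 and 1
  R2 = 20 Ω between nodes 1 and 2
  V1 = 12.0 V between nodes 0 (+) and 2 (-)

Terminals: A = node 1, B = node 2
R1 and R2 are in series across V1 (node 0 → node 1 → node 2), and the output A–B is taken across R2, so this is a voltage divider.
Series current: I = V1/(R1 + R2) = 12/(110 + 20) = 12/130 = 0.09231 A
V_R2 = I × R2 = V1 × R2/(R1 + R2) = 12 × 20/130 = 1.846 V

Final answer: 1.846 V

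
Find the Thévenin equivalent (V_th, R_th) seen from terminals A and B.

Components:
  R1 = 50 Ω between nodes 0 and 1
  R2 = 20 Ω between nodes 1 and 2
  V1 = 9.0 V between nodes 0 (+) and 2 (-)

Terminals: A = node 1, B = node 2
Step 1 — V_th is the open-circuit voltage V_A - V_B (nothing connected across the terminals).
Nodal analysis, taking node 2 as the 0 V reference.
Source V1 fixes V_0 = 9 V.
KCL at each unknown node (sum of currents leaving = 0; resistances in Ω):
  Node 1: (V_1 - 9)/50 + (V_1 - 0)/20 = 0
Collecting terms: 0.07 × V_1 = 0.18  =>  V_1 = 2.571 V
V_th = V_1 - V_2 = 2.571 - 0 = 2.571 V
Step 2 — R_th: zero the source — replace V1 by a short circuit (node 2 merges into node 0) — and find the resistance seen between A (node 1) and B (node 0).
Reduce the network between node 1 (A) and node 0 (B) by series/parallel combination:
  Rp1 = R1 ‖ R2 (parallel, both between nodes 0 and 1) = 1/(1/50 + 1/20) = 14.29 Ω
R_th = 14.29 Ω

Final answer: V_th = 2.571 V, R_th = 14.29 Ω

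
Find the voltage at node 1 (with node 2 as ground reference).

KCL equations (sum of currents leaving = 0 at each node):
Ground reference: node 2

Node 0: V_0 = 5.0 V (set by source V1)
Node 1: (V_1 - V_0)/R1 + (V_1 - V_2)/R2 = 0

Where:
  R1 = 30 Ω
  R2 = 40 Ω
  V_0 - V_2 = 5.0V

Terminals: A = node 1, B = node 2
Nodal analysis, taking node 2 as the 0 V reference.
Source V1 fixes V_0 = 5 V.
KCL at each unknown node (sum of currents leaving = 0; resistances in Ω):
  Node 1: (V_1 - 5)/30 + (V_1 - 0)/40 = 0
Collecting terms: 0.05833 × V_1 = 0.1667  =>  V_1 = 2.857 V
The requested potential is V_1 = 2.857 V.

Final answer: V_1 = 2.857 V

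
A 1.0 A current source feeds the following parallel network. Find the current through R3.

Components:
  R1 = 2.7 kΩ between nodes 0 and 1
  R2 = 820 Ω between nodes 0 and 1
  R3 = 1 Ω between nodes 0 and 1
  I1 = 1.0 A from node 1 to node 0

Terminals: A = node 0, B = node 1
All resistors sit directly between nodes 0 and 1, so they are in parallel and share one voltage V; the full source current 1 A splits among them.
1/R_par = 1/2700 + 1/820 + 1/1 = 1.002 S  =>  R_par = 0.9984 Ω
V = I × R_par = 1 × 0.9984 = 0.9984 V
I_R3 = V/R3 = 0.9984/1 = 0.9984 A

Final answer: 0.9984 A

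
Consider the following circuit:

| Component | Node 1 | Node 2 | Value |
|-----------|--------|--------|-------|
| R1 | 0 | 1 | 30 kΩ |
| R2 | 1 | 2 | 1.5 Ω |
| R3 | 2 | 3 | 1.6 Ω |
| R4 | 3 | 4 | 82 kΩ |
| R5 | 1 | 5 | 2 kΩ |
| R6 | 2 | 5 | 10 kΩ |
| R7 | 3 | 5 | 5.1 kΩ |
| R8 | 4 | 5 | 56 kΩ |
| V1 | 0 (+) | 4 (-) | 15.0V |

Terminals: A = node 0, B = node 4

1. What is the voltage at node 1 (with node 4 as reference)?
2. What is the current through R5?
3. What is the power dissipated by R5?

Nodal analysis, taking node 4 as the 0 V reference.
Source V1 fixes V_0 = 15 V.
KCL at each unknown node (sum of currents leaving = 0; resistances in Ω):
  Node 1: (V_1 - 15)/30000 + (V_1 - V_2)/1.5 + (V_1 - V_5)/2000 = 0
  Node 2: (V_2 - V_1)/1.5 + (V_2 - V_3)/1.6 + (V_2 - V_5)/10000 = 0
  Node 3: (V_3 - V_2)/1.6 + (V_3 - 0)/82000 + (V_3 - V_5)/5100 = 0
  Node 5: (V_5 - V_1)/2000 + (V_5 - V_2)/10000 + (V_5 - V_3)/5100 + (V_5 - 0)/56000 = 0
Collecting terms (coefficients in siemens):
  0.6672·V_1 - 0.6667·V_2 - 0.0005·V_5 = 0.0005
  1.292·V_2 - 0.6667·V_1 - 0.625·V_3 - 0.0001·V_5 = 0
  0.6252·V_3 - 0.625·V_2 - 0.0001961·V_5 = 0
  0.0008139·V_5 - 0.0005·V_1 - 0.0001·V_2 - 0.0001961·V_3 = 0
Solving these 4 simultaneous equations (Gaussian elimination) gives:
  V_1 = 7.937 V, V_2 = 7.937 V, V_3 = 7.937 V, V_5 = 7.763 V
Part 1:
  Read off the nodal solution: V_1 = 7.937 V
Part 2:
  I_R5 = (V_1 - V_5)/R5 = (7.937 - 7.763)/2000 = 0.00008714 A
  Magnitude: I_R5 = 0.00008714 A
Part 3:
  I_R5 = (V_1 - V_5)/R5 = (7.937 - 7.763)/2000 = 0.00008714 A
  P_R5 = I_R5² × R5 = (0.00008714)² × 2000 = 0.00001519 W

Final answers:
1. V_1 = 7.937 V
2. I_R5 = 8.714e-05 A
3. P_R5 = 1.519e-05 W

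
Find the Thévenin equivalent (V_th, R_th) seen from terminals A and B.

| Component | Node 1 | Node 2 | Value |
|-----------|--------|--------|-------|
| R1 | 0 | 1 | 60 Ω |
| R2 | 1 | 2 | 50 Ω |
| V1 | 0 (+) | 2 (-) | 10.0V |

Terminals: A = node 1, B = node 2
Step 1 — V_th is the open-circuit voltage V_A - V_B (nothing connected across the terminals).
Nodal analysis, taking node 2 as the 0 V reference.
Source V1 fixes V_0 = 10 V.
KCL at each unknown node (sum of currents leaving = 0; resistances in Ω):
  Node 1: (V_1 - 10)/60 + (V_1 - 0)/50 = 0
Collecting terms: 0.03667 × V_1 = 0.1667  =>  V_1 = 4.545 V
V_th = V_1 - V_2 = 4.545 - 0 = 4.545 V
Step 2 — R_th: zero the source — replace V1 by a short circuit (node 2 merges into node 0) — and find the resistance seen between A (node 1) and B (node 0).
Reduce the network between node 1 (A) and node 0 (B) by series/parallel combination:
  Rp1 = R1 ‖ R2 (parallel, both between nodes 0 and 1) = 1/(1/60 + 1/50) = 27.27 Ω
R_th = 27.27 Ω

Final answer: V_th = 4.545 V, R_th = 27.27 Ω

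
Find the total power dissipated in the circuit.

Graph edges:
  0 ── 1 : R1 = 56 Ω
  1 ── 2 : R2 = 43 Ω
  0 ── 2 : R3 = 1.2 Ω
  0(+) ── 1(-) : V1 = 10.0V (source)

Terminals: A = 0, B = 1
Nodal analysis, taking node 1 as the 0 V reference.
Source V1 fixes V_0 = 10 V.
KCL at each unknown node (sum of currents leaving = 0; resistances in Ω):
  Node 2: (V_2 - 0)/43 + (V_2 - 10)/1.2 = 0
Collecting terms: 0.8566 × V_2 = 8.333  =>  V_2 = 9.729 V
Power in each resistor, P = (ΔV)²/R:
  P_R1 = (10 - 0)²/56 = 1.786 W
  P_R2 = (0 - 9.729)²/43 = 2.201 W
  P_R3 = (10 - 9.729)²/1.2 = 0.06142 W
P_total = P_R1 + P_R2 + P_R3 = 4.048 W

Final answer: 4.048 W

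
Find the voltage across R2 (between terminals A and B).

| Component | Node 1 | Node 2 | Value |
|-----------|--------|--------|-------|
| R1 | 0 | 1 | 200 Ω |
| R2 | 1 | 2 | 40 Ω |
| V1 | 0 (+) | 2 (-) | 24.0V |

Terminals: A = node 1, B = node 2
R1 and R2 are in series across V1 (node 0 → node 1 → node 2), and the output A–B is taken across R2, so this is a voltage divider.
Series current: I = V1/(R1 + R2) = 24/(200 + 40) = 24/240 = 0.1 A
V_R2 = I × R2 = V1 × R2/(R1 + R2) = 24 × 40/240 = 4 V

Final answer: 4 V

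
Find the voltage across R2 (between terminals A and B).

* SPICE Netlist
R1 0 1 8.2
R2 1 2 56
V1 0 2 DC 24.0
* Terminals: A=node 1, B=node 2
R1 and R2 are in series across V1 (node 0 → node 1 → node 2), and the output A–B is taken across R2, so this is a voltage divider.
Series current: I = V1/(R1 + R2) = 24/(8.2 + 56) = 24/64.2 = 0.3738 A
V_R2 = I × R2 = V1 × R2/(R1 + R2) = 24 × 56/64.2 = 20.93 V

Final answer: 20.93 V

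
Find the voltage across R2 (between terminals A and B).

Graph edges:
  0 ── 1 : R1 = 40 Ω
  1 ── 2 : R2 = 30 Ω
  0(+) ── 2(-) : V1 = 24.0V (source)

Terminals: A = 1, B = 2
R1 and R2 are in series across V1 (node 0 → node 1 → node 2), and the output A–B is taken across R2, so this is a voltage divider.
Series current: I = V1/(R1 + R2) = 24/(40 + 30) = 24/70 = 0.3429 A
V_R2 = I × R2 = V1 × R2/(R1 + R2) = 24 × 30/70 = 10.29 V

Final answer: 10.29 V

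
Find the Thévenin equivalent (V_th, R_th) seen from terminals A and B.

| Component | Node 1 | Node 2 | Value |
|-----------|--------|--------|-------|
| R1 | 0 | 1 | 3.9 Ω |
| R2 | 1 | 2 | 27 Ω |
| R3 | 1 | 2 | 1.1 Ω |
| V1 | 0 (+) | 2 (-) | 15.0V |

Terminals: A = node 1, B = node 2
Step 1 — V_th is the open-circuit voltage V_A - V_B (nothing connected across the terminals).
Nodal analysis, taking node 2 as the 0 V reference.
Source V1 fixes V_0 = 15 V.
KCL at each unknown node (sum of currents leaving = 0; resistances in Ω):
  Node 1: (V_1 - 15)/3.9 + (V_1 - 0)/27 + (V_1 - 0)/1.1 = 0
Collecting terms: 1.203 × V_1 = 3.846  =>  V_1 = 3.198 V
V_th = V_1 - V_2 = 3.198 - 0 = 3.198 V
Step 2 — R_th: zero the source — replace V1 by a short circuit (node 2 merges into node 0) — and find the resistance seen between A (node 1) and B (node 0).
Reduce the network between node 1 (A) and node 0 (B) by series/parallel combination:
  Rp1 = R1 ‖ R2 ‖ R3 (parallel, all between nodes 0 and 1) = 1/(1/3.9 + 1/27 + 1/1.1) = 0.8316 Ω
R_th = 0.8316 Ω

Final answer: V_th = 3.198 V, R_th = 0.8316 Ω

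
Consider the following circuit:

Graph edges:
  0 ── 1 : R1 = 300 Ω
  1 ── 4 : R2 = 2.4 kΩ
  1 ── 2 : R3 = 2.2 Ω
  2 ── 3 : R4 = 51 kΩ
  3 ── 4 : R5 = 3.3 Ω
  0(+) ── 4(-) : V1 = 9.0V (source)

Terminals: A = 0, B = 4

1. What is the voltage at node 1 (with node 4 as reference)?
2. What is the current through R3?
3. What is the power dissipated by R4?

Nodal analysis, taking node 4 as the 0 V reference.
Source V1 fixes V_0 = 9 V.
KCL at each unknown node (sum of currents leaving = 0; resistances in Ω):
  Node 1: (V_1 - 9)/300 + (V_1 - 0)/2400 + (V_1 - V_2)/2.2 = 0
  Node 2: (V_2 - V_1)/2.2 + (V_2 - V_3)/51000 = 0
  Node 3: (V_3 - V_2)/51000 + (V_3 - 0)/3.3 = 0
Collecting terms (coefficients in siemens):
  0.4583·V_1 - 0.4545·V_2 = 0.03
  0.4546·V_2 - 0.4545·V_1 - 0.00001961·V_3 = 0
  0.303·V_3 - 0.00001961·V_2 = 0
Solving these 3 simultaneous equations (Gaussian elimination) gives:
  V_1 = 7.958 V, V_2 = 7.958 V, V_3 = 0.0005149 V
Part 1:
  Read off the nodal solution: V_1 = 7.958 V
Part 2:
  I_R3 = (V_1 - V_2)/R3 = (7.958 - 7.958)/2.2 = 0.000156 A
  Magnitude: I_R3 = 0.000156 A
Part 3:
  I_R4 = (V_2 - V_3)/R4 = (7.958 - 0.0005149)/51000 = 0.000156 A
  P_R4 = I_R4² × R4 = (0.000156)² × 51000 = 0.001242 W

Final answers:
1. V_1 = 7.958 V
2. I_R3 = 0.000156 A
3. P_R4 = 0.001242 W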